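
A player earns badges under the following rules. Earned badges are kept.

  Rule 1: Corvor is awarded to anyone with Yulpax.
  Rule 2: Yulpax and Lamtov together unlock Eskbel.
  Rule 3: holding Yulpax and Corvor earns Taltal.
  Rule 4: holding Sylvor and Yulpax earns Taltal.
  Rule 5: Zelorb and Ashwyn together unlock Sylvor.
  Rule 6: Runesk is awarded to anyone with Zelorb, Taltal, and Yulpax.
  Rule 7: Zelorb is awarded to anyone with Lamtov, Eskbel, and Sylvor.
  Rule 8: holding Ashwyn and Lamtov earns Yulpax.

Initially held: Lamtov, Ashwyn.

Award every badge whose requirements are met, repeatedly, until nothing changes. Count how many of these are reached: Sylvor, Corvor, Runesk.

With Ashwyn and Lamtov, Yulpax is earned (Rule 8).
With Yulpax, Corvor is earned (Rule 1).
Sylvor would need Zelorb and Ashwyn (Rule 5), but Zelorb is never earned.
Corvor: reached.
Runesk would need Zelorb, Taltal, and Yulpax (Rule 6), but Zelorb is never earned.
Reached: Corvor — 1 of the 3.

1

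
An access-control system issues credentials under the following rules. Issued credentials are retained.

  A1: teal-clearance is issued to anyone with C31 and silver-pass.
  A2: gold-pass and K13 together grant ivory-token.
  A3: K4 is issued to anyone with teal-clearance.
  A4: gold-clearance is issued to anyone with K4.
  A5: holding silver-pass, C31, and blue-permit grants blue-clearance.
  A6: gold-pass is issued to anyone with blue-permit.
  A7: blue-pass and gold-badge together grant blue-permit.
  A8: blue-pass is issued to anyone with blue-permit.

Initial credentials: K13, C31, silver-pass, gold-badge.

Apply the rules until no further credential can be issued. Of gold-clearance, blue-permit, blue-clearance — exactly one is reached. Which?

Holding C31 and silver-pass grants teal-clearance (A1).
Holding teal-clearance grants K4 (A3).
Holding K4 grants gold-clearance (A4).
blue-permit would need blue-pass and gold-badge (A7), but blue-pass is never granted. blue-clearance would need silver-pass, C31, and blue-permit (A5), but blue-permit is never granted.

gold-clearance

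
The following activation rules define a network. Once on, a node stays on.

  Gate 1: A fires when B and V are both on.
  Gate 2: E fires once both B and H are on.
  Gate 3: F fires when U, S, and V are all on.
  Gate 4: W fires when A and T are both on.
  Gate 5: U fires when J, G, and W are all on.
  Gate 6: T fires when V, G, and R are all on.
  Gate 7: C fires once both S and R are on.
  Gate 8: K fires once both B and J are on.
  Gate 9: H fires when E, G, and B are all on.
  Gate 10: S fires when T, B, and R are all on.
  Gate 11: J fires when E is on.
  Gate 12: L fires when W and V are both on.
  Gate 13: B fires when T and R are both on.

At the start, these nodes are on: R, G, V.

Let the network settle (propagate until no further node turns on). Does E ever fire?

No

E would need B and H (Gate 2), but H never turns on.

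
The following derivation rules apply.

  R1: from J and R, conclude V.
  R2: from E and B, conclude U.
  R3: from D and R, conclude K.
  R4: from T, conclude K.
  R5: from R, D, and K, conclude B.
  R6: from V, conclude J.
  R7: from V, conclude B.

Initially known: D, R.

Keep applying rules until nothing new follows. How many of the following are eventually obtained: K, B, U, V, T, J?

From D and R, R3 gives K.
From R, D, and K, R5 gives B.
K: reached.
B: reached.
U would need E and B (R2), but E is never established.
V would need J and R (R1), but J is never established.
No rule produces T, and it is not given.
J would need V (R6), but V is never established.
Reached: K and B — 2 of the 6.

2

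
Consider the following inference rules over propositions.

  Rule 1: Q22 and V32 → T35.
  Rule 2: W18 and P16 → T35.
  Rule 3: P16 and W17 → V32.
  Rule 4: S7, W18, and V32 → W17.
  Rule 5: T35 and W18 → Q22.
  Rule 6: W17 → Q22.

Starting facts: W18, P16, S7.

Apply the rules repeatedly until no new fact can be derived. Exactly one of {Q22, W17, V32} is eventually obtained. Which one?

W18 and P16 hold, so T35 follows (Rule 2).
T35 and W18 hold, so Q22 follows (Rule 5).
W17 would need S7, W18, and V32 (Rule 4), but V32 is never established. V32 would need P16 and W17 (Rule 3), but W17 is never established.

Q22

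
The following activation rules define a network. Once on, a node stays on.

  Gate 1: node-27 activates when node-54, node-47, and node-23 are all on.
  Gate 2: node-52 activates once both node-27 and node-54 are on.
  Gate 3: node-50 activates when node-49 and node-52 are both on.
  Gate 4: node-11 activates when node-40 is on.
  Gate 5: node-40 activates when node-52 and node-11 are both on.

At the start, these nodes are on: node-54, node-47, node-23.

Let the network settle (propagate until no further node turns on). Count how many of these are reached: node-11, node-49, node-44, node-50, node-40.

node-11 would need node-40 (Gate 4), but node-40 never turns on.
No rule produces node-49, and it is not given.
No rule produces node-44, and it is not given.
node-50 would need node-49 and node-52 (Gate 3), but node-49 never turns on.
node-40 would need node-52 and node-11 (Gate 5), but node-11 never turns on.
None of the 5 are reached.

0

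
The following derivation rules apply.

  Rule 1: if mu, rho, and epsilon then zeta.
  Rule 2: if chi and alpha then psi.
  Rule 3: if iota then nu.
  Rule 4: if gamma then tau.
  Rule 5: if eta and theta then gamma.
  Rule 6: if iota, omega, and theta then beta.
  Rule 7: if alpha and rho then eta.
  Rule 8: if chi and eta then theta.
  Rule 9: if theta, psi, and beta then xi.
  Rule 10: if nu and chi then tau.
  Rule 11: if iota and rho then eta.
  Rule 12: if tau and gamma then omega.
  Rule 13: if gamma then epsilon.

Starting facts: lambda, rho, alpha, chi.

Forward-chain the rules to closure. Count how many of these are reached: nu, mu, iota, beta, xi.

nu would need iota (Rule 3), but iota is never established.
No rule produces mu, and it is not given.
No rule produces iota, and it is not given.
beta would need iota, omega, and theta (Rule 6), but iota is never established.
xi would need theta, psi, and beta (Rule 9), but beta is never established.
None of the 5 are reached.

0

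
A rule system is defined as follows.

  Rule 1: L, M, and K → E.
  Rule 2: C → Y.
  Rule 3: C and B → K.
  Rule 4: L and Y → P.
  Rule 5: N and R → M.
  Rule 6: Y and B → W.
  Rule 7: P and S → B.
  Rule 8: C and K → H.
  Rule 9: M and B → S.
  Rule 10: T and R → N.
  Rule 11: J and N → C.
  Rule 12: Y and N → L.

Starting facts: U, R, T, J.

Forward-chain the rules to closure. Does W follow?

No

W would need Y and B (Rule 6), but B is never established.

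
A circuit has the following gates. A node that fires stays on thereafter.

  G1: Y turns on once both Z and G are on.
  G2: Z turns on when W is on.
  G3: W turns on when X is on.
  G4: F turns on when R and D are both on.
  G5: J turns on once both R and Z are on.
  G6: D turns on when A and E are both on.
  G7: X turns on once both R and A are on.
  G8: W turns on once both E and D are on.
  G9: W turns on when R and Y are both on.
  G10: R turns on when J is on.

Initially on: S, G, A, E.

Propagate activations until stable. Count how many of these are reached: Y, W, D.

3

A and E are on, so D turns on (G6).
G8: E and D on → W on.
W is on, so Z turns on (G2).
Z and G are on, so Y turns on (G1).
Y: reached.
W: reached.
D: reached.
All 3 are reached.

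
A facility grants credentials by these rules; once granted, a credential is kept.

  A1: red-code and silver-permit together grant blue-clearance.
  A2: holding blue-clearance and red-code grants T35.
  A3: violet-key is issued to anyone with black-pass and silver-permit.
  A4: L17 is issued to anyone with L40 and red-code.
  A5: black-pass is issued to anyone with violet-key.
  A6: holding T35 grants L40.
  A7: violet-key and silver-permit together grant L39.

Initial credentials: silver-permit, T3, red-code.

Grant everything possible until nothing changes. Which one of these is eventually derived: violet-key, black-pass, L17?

L17

Holding red-code and silver-permit grants blue-clearance (A1).
Holding blue-clearance and red-code grants T35 (A2).
Holding T35 grants L40 (A6).
Holding L40 and red-code grants L17 (A4).
black-pass would need violet-key (A5), but violet-key is never granted. violet-key would need black-pass and silver-permit (A3), but black-pass is never granted.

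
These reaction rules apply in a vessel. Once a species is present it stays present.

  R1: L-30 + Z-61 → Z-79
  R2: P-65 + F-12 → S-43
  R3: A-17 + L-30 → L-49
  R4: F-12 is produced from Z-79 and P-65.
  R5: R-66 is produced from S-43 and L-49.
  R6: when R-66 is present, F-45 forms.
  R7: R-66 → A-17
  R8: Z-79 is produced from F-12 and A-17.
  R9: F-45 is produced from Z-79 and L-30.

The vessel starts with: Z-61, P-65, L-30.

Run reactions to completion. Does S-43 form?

L-30 and Z-61 present → Z-79 forms (R1).
Z-79 and P-65 present → F-12 forms (R4).
P-65 and F-12 present → S-43 forms (R2).

Yes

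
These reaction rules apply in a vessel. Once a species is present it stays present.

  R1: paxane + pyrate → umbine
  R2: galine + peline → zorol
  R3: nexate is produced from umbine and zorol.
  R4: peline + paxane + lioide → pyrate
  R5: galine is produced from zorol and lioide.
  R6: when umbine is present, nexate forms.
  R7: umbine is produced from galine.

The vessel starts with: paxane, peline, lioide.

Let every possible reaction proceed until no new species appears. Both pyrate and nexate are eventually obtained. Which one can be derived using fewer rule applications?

pyrate: peline, paxane, and lioide present → pyrate forms (R4). [1 rule application]
nexate: peline, paxane, and lioide present → pyrate forms (R4). paxane and pyrate present → umbine forms (R1). umbine present → nexate forms (R6). [3 rule applications]
pyrate needs fewer.

pyrate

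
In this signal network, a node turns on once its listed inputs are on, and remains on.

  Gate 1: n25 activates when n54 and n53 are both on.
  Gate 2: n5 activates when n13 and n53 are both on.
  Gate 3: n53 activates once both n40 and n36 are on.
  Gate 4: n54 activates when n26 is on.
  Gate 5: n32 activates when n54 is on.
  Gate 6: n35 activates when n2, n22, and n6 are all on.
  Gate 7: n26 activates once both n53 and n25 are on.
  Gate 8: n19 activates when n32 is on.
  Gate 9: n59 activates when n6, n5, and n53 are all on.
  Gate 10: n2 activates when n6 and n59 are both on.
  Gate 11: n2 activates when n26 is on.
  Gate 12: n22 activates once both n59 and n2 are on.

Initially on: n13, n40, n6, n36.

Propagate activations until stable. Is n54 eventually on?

No

n54 would need n26 (Gate 4), but n26 never turns on.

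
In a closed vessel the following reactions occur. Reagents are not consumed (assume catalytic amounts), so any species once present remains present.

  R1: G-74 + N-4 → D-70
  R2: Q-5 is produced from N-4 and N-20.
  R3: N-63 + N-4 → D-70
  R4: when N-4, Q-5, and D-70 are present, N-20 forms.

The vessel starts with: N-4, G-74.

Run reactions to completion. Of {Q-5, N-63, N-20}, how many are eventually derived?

Q-5 would need N-4 and N-20 (R2), but N-20 never forms.
No rule produces N-63, and it is not given.
N-20 would need N-4, Q-5, and D-70 (R4), but Q-5 never forms.
None of the 3 are reached.

0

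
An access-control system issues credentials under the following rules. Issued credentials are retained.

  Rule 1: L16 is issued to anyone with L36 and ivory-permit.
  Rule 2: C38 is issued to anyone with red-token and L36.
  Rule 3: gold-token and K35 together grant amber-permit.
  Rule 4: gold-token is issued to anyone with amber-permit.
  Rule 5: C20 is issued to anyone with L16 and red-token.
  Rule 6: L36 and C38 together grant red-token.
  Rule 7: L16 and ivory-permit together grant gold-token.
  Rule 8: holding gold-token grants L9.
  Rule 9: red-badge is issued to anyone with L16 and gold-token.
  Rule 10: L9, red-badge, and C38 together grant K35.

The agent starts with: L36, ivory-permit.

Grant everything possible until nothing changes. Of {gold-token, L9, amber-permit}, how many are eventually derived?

Holding L36 and ivory-permit grants L16 (Rule 1).
Holding L16 and ivory-permit grants gold-token (Rule 7).
Holding gold-token grants L9 (Rule 8).
gold-token: reached.
L9: reached.
amber-permit would need gold-token and K35 (Rule 3), but K35 is never granted.
Reached: gold-token and L9 — 2 of the 3.

2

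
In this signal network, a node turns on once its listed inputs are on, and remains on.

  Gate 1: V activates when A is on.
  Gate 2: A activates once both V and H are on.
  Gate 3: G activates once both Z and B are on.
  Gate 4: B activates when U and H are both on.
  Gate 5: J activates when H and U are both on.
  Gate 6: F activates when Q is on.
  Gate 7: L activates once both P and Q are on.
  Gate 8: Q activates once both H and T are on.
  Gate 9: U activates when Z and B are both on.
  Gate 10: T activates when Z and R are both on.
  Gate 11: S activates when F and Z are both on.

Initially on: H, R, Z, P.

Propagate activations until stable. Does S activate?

Z and R are on, so T activates (Gate 10).
H and T are on, so Q activates (Gate 8).
Q is on, so F activates (Gate 6).
Gate 11: F and Z on → S on.

Yes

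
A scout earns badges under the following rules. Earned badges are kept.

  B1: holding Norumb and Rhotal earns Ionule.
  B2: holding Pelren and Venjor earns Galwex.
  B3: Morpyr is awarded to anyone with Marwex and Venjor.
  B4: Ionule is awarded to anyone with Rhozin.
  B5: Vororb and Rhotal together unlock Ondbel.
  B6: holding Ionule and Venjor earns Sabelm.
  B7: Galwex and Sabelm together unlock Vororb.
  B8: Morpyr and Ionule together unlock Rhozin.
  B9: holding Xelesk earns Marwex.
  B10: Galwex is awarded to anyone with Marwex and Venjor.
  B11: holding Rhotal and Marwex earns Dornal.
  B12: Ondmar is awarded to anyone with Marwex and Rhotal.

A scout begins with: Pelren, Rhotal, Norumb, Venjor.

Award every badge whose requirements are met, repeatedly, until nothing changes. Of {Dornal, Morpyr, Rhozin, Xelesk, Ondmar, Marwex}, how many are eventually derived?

Dornal would need Rhotal and Marwex (B11), but Marwex is never earned.
Morpyr would need Marwex and Venjor (B3), but Marwex is never earned.
Rhozin would need Morpyr and Ionule (B8), but Morpyr is never earned.
No rule produces Xelesk, and it is not given.
Ondmar would need Marwex and Rhotal (B12), but Marwex is never earned.
Marwex would need Xelesk (B9), but Xelesk is never earned.
None of the 6 are reached.

0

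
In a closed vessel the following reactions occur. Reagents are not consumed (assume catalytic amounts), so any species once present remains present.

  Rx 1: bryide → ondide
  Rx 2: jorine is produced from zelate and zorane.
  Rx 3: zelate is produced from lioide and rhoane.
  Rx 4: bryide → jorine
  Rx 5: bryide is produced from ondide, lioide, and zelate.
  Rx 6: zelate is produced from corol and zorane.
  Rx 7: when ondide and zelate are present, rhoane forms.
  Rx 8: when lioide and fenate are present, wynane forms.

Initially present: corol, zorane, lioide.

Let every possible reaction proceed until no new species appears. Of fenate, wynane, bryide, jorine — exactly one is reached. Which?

jorine

corol and zorane present → zelate forms (Rx 6).
zelate and zorane present → jorine forms (Rx 2).
wynane would need lioide and fenate (Rx 8), but fenate never forms. bryide would need ondide, lioide, and zelate (Rx 5), but ondide never forms. No rule produces fenate, and it is not given.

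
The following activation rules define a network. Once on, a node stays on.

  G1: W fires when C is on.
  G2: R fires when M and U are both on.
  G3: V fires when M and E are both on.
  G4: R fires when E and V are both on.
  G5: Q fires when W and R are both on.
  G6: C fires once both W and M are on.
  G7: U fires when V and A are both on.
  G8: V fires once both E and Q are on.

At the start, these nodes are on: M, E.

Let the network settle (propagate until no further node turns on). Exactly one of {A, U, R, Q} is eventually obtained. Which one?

G3: M and E on → V on.
E and V are on, so R fires (G4).
U would need V and A (G7), but A never turns on. Q would need W and R (G5), but W never turns on. No rule produces A, and it is not given.

R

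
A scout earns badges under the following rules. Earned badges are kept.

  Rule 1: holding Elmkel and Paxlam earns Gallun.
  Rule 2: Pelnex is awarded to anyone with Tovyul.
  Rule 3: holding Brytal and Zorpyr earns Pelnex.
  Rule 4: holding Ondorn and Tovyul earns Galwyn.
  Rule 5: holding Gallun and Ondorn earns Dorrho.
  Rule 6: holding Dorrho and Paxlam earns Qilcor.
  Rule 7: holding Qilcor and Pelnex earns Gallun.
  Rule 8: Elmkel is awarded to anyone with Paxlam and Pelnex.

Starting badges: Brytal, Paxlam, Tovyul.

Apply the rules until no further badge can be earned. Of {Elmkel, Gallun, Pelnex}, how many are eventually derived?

3

With Tovyul, Pelnex is earned (Rule 2).
With Paxlam and Pelnex, Elmkel is earned (Rule 8).
With Elmkel and Paxlam, Gallun is earned (Rule 1).
Elmkel: reached.
Gallun: reached.
Pelnex: reached.
All 3 are reached.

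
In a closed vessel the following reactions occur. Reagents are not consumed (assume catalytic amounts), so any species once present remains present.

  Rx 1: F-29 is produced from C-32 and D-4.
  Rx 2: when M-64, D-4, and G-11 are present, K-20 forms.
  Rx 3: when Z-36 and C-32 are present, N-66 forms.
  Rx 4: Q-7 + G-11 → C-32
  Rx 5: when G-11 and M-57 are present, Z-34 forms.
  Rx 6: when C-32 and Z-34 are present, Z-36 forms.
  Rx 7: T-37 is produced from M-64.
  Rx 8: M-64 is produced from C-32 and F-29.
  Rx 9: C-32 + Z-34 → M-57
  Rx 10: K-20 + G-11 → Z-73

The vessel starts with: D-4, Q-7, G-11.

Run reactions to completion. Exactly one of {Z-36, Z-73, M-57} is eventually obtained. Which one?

Z-73

Q-7 and G-11 present → C-32 forms (Rx 4).
C-32 and D-4 present → F-29 forms (Rx 1).
C-32 and F-29 present → M-64 forms (Rx 8).
M-64, D-4, and G-11 present → K-20 forms (Rx 2).
K-20 and G-11 present → Z-73 forms (Rx 10).
Z-36 would need C-32 and Z-34 (Rx 6), but Z-34 never forms. M-57 would need C-32 and Z-34 (Rx 9), but Z-34 never forms.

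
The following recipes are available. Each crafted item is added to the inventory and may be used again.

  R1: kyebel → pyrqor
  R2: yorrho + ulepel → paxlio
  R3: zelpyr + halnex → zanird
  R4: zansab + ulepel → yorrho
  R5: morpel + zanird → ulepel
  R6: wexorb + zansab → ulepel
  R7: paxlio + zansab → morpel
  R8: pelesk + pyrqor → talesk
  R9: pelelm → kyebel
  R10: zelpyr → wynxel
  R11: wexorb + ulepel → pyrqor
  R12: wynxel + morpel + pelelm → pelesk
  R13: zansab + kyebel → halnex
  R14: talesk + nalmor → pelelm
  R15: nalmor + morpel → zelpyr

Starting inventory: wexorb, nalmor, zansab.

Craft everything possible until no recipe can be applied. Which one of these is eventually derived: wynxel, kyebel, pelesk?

wexorb + zansab → ulepel (R6).
Using R4, zansab and ulepel make yorrho.
Using R2, yorrho and ulepel make paxlio.
Using R7, paxlio and zansab make morpel.
Using R15, nalmor and morpel make zelpyr.
zelpyr → wynxel (R10).
pelesk would need wynxel, morpel, and pelelm (R12), but pelelm is never obtained. kyebel would need pelelm (R9), but pelelm is never obtained.

wynxel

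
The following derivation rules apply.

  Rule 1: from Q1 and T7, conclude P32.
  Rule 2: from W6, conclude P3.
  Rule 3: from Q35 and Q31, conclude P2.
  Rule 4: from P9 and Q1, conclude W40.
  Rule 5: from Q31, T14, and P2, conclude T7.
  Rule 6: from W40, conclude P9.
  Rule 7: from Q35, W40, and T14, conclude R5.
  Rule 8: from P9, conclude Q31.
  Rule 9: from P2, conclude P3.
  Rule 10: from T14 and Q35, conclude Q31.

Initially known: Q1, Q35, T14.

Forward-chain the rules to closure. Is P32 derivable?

T14 and Q35 hold, so Q31 follows (Rule 10).
From Q35 and Q31, Rule 3 gives P2.
From Q31, T14, and P2, Rule 5 gives T7.
From Q1 and T7, Rule 1 gives P32.

Yes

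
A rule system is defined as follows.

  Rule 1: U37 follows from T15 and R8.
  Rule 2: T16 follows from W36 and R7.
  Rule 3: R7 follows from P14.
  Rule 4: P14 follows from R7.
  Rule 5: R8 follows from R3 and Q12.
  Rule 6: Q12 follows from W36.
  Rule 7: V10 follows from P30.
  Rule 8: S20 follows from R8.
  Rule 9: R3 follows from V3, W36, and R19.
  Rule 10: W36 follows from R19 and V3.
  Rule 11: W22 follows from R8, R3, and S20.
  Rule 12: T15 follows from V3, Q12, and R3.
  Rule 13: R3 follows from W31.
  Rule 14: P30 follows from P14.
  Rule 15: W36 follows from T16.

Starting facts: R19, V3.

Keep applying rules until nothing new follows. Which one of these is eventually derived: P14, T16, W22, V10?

W22

R19 and V3 hold, so W36 follows (Rule 10).
V3, W36, and R19 hold, so R3 follows (Rule 9).
W36 holds, so Q12 follows (Rule 6).
From R3 and Q12, Rule 5 gives R8.
R8 holds, so S20 follows (Rule 8).
R8, R3, and S20 hold, so W22 follows (Rule 11).
T16 would need W36 and R7 (Rule 2), but R7 is never established. P14 would need R7 (Rule 4), but R7 is never established. V10 would need P30 (Rule 7), but P30 is never established.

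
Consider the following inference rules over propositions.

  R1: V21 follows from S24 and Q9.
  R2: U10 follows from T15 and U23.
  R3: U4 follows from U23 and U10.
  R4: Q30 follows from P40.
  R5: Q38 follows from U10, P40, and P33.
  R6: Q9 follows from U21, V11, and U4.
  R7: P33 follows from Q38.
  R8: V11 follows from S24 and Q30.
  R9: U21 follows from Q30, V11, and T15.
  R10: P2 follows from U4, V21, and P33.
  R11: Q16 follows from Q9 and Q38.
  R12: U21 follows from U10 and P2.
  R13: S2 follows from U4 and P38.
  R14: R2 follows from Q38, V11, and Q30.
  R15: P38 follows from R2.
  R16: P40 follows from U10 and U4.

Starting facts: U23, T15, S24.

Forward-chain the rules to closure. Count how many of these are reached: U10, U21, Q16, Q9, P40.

4

From T15 and U23, R2 gives U10.
U23 and U10 hold, so U4 follows (R3).
From U10 and U4, R16 gives P40.
From P40, R4 gives Q30.
S24 and Q30 hold, so V11 follows (R8).
From Q30, V11, and T15, R9 gives U21.
U21, V11, and U4 hold, so Q9 follows (R6).
U10: reached.
U21: reached.
Q16 would need Q9 and Q38 (R11), but Q38 is never established.
Q9: reached.
P40: reached.
Reached: U10, U21, Q9, and P40 — 4 of the 5.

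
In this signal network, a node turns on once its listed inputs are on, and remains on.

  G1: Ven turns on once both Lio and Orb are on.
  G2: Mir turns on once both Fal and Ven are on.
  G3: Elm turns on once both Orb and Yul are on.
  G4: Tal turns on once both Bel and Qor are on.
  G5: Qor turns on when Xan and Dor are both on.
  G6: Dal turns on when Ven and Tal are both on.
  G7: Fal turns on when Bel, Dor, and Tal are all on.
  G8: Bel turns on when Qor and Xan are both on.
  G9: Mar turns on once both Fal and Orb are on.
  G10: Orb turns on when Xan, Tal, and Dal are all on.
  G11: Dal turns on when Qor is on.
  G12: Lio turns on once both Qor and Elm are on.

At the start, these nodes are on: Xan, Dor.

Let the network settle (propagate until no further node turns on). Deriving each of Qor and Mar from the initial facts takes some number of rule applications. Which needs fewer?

Qor: Xan and Dor are on, so Qor turns on (G5). [1 rule application]
Mar: G5: Xan and Dor on → Qor on. G8: Qor and Xan on → Bel on. Qor is on, so Dal turns on (G11). G4: Bel and Qor on → Tal on. G10: Xan, Tal, and Dal on → Orb on. G7: Bel, Dor, and Tal on → Fal on. Fal and Orb are on, so Mar turns on (G9). [7 rule applications]
Qor needs fewer.

Qor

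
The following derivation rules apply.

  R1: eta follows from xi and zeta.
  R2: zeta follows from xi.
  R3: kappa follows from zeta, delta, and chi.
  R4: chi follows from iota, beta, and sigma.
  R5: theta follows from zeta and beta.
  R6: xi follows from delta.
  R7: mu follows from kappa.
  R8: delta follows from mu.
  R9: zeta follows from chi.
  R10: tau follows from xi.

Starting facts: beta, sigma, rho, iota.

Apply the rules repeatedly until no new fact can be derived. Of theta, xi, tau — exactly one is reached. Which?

iota, beta, and sigma hold, so chi follows (R4).
chi holds, so zeta follows (R9).
From zeta and beta, R5 gives theta.
xi would need delta (R6), but delta is never established. tau would need xi (R10), but xi is never established.

theta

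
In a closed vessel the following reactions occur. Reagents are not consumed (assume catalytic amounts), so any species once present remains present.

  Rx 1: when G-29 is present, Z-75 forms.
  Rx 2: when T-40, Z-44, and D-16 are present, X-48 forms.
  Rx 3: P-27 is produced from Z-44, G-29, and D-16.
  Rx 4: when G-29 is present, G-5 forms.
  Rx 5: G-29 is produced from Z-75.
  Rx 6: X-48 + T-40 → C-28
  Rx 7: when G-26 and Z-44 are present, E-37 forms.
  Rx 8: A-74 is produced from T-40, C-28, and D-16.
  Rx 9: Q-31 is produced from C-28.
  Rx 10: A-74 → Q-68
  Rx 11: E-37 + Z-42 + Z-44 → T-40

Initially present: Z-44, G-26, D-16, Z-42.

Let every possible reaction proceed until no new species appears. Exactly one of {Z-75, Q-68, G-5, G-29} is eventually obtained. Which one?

G-26 and Z-44 present → E-37 forms (Rx 7).
E-37, Z-42, and Z-44 present → T-40 forms (Rx 11).
T-40, Z-44, and D-16 present → X-48 forms (Rx 2).
X-48 and T-40 present → C-28 forms (Rx 6).
T-40, C-28, and D-16 present → A-74 forms (Rx 8).
A-74 present → Q-68 forms (Rx 10).
Z-75 would need G-29 (Rx 1), but G-29 never forms. G-29 would need Z-75 (Rx 5), but Z-75 never forms. G-5 would need G-29 (Rx 4), but G-29 never forms.

Q-68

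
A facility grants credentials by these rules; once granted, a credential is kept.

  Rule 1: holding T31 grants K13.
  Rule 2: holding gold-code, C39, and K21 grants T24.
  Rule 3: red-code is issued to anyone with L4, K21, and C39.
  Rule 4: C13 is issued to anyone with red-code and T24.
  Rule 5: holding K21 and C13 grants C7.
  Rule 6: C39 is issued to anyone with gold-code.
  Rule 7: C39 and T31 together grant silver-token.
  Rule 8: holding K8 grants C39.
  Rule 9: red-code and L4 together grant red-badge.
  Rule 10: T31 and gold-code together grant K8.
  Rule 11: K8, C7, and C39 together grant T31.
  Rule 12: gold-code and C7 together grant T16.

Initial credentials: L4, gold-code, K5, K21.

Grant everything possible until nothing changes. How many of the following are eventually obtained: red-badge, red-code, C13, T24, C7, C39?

6

Holding gold-code grants C39 (Rule 6).
Holding gold-code, C39, and K21 grants T24 (Rule 2).
Holding L4, K21, and C39 grants red-code (Rule 3).
Holding red-code and L4 grants red-badge (Rule 9).
Holding red-code and T24 grants C13 (Rule 4).
Holding K21 and C13 grants C7 (Rule 5).
red-badge: reached.
red-code: reached.
C13: reached.
T24: reached.
C7: reached.
C39: reached.
All 6 are reached.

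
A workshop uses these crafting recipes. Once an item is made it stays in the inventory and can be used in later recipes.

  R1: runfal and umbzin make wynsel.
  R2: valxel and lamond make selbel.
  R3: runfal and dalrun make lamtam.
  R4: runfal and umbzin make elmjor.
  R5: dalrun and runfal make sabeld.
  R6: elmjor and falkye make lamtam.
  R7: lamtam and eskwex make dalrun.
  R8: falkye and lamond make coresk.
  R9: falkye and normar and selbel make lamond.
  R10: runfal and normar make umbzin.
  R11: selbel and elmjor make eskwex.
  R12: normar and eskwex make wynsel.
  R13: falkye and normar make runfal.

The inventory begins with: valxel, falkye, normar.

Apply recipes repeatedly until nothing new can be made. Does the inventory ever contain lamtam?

Using R13, falkye and normar make runfal.
runfal and normar → umbzin (R10).
Using R4, runfal and umbzin make elmjor.
elmjor and falkye → lamtam (R6).

Yes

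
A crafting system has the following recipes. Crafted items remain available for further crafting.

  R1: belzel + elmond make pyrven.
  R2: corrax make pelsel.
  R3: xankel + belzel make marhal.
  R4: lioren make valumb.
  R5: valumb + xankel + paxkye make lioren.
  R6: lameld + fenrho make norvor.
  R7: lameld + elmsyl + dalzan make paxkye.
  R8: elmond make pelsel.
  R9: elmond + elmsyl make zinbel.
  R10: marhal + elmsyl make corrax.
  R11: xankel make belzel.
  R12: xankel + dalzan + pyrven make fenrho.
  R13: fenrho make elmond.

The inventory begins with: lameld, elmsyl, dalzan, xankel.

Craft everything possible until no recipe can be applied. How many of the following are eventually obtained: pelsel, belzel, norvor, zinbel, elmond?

xankel → belzel (R11).
Using R3, xankel and belzel make marhal.
marhal + elmsyl → corrax (R10).
Using R2, corrax makes pelsel.
pelsel: reached.
belzel: reached.
norvor would need lameld and fenrho (R6), but fenrho is never obtained.
zinbel would need elmond and elmsyl (R9), but elmond is never obtained.
elmond would need fenrho (R13), but fenrho is never obtained.
Reached: pelsel and belzel — 2 of the 5.

2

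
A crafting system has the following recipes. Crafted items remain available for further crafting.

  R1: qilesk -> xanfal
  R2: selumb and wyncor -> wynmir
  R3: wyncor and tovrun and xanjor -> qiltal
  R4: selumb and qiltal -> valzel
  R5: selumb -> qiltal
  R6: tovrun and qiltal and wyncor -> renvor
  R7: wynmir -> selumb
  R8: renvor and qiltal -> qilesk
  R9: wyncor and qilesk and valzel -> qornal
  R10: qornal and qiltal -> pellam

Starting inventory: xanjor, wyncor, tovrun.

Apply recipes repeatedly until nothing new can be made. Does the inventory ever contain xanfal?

Yes

wyncor and tovrun and xanjor -> qiltal (R3).
Using R6, tovrun, qiltal, and wyncor make renvor.
Using R8, renvor and qiltal make qilesk.
qilesk -> xanfal (R1).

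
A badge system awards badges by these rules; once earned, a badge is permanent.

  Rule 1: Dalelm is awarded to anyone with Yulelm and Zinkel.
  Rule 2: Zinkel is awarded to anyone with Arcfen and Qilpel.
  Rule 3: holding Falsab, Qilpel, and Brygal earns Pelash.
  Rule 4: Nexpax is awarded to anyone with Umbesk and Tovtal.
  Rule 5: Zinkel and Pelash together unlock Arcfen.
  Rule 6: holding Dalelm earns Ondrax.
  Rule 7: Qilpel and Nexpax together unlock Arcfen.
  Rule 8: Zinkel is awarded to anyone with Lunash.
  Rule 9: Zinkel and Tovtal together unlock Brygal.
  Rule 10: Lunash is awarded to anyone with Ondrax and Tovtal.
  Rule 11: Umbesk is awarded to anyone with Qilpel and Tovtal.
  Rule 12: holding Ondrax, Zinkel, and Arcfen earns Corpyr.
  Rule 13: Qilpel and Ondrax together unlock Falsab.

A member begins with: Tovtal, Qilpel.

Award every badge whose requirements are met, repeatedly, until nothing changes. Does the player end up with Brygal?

Yes

With Qilpel and Tovtal, Umbesk is earned (Rule 11).
With Umbesk and Tovtal, Nexpax is earned (Rule 4).
With Qilpel and Nexpax, Arcfen is earned (Rule 7).
With Arcfen and Qilpel, Zinkel is earned (Rule 2).
With Zinkel and Tovtal, Brygal is earned (Rule 9).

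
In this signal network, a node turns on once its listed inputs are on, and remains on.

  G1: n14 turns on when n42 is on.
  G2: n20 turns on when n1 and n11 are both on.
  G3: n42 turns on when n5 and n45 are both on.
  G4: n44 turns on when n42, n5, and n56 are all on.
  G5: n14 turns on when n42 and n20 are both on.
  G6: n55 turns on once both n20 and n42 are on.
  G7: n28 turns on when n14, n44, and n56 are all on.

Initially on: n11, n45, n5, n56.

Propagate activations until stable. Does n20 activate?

n20 would need n1 and n11 (G2), but n1 never turns on.

No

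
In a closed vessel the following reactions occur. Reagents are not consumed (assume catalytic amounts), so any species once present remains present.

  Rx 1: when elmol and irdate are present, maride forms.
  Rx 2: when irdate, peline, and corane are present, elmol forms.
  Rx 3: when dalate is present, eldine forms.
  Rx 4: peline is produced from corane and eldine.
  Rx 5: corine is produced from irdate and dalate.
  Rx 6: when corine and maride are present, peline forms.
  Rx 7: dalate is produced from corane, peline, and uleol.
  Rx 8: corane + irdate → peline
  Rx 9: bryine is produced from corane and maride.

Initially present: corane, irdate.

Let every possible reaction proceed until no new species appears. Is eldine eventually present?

eldine would need dalate (Rx 3), but dalate never forms.

No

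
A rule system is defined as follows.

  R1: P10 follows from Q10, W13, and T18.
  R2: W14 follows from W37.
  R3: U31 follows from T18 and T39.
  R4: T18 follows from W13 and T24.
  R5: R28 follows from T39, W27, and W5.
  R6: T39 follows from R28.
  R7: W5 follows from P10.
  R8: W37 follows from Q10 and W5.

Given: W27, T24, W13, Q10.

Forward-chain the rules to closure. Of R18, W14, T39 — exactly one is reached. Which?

W13 and T24 hold, so T18 follows (R4).
From Q10, W13, and T18, R1 gives P10.
P10 holds, so W5 follows (R7).
Q10 and W5 hold, so W37 follows (R8).
From W37, R2 gives W14.
T39 would need R28 (R6), but R28 is never established. No rule produces R18, and it is not given.

W14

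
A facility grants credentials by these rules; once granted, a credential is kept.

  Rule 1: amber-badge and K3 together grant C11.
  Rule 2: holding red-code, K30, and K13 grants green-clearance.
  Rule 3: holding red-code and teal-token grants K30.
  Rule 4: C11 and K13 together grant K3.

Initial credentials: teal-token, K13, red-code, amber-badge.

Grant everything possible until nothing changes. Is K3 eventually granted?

No

K3 would need C11 and K13 (Rule 4), but C11 is never granted.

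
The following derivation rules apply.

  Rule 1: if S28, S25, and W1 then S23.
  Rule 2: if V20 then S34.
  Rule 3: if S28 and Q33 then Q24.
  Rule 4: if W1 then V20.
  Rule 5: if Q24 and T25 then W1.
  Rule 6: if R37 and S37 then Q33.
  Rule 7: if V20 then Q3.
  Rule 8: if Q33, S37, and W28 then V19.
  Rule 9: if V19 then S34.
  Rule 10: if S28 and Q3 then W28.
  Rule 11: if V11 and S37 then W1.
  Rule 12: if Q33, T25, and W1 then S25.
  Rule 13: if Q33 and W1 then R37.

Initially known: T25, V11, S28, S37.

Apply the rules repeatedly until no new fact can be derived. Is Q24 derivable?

Q24 would need S28 and Q33 (Rule 3), but Q33 is never established.

No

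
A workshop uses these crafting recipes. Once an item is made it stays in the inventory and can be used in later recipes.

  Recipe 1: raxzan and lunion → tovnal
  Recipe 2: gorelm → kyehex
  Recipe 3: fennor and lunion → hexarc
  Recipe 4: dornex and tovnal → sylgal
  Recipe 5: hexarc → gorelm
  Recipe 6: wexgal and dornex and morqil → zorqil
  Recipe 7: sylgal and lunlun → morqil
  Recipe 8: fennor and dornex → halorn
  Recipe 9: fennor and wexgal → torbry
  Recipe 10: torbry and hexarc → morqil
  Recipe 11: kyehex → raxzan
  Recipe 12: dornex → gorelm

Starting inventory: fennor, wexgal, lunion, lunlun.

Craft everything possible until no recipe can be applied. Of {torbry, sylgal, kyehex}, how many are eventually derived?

2

fennor and lunion → hexarc (Recipe 3).
Using Recipe 9, fennor and wexgal make torbry.
Using Recipe 5, hexarc makes gorelm.
Using Recipe 2, gorelm makes kyehex.
torbry: reached.
sylgal would need dornex and tovnal (Recipe 4), but dornex is never obtained.
kyehex: reached.
Reached: torbry and kyehex — 2 of the 3.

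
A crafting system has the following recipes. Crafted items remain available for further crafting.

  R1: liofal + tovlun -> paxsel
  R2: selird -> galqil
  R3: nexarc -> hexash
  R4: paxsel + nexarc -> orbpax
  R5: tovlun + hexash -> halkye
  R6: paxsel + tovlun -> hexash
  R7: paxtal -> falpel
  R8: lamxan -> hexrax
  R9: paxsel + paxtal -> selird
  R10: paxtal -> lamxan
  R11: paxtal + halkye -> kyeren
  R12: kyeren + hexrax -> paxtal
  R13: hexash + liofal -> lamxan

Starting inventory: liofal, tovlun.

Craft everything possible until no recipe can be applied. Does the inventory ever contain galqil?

No

galqil would need selird (R2), but selird is never obtained.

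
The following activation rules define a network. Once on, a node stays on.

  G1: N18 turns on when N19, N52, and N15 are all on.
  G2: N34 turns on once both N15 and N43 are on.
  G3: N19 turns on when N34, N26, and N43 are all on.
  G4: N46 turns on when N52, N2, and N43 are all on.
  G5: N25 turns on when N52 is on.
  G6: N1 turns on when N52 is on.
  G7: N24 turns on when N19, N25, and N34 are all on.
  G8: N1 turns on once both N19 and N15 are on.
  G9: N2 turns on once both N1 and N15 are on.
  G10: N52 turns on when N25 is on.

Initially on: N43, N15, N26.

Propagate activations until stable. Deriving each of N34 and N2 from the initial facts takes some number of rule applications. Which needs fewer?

N34

N34: N15 and N43 are on, so N34 turns on (G2). [1 rule application]
N2: G2: N15 and N43 on → N34 on. N34, N26, and N43 are on, so N19 turns on (G3). G8: N19 and N15 on → N1 on. N1 and N15 are on, so N2 turns on (G9). [4 rule applications]
N34 needs fewer.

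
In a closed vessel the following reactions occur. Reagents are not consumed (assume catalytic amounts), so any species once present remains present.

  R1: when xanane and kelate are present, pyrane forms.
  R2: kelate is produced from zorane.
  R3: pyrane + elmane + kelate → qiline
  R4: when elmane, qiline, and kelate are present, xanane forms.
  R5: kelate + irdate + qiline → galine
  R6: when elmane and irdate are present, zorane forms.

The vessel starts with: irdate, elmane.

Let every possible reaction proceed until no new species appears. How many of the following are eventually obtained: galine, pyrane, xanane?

galine would need kelate, irdate, and qiline (R5), but qiline never forms.
pyrane would need xanane and kelate (R1), but xanane never forms.
xanane would need elmane, qiline, and kelate (R4), but qiline never forms.
None of the 3 are reached.

0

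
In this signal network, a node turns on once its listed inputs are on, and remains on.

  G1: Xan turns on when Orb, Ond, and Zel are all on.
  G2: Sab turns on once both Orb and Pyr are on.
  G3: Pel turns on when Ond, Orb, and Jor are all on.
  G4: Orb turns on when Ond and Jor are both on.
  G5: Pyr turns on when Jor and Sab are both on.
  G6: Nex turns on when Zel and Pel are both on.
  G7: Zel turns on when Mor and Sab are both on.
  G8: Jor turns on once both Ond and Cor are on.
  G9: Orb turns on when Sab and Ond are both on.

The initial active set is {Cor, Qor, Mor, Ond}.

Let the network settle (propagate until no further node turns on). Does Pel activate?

Yes

G8: Ond and Cor on → Jor on.
Ond and Jor are on, so Orb turns on (G4).
Ond, Orb, and Jor are on, so Pel turns on (G3).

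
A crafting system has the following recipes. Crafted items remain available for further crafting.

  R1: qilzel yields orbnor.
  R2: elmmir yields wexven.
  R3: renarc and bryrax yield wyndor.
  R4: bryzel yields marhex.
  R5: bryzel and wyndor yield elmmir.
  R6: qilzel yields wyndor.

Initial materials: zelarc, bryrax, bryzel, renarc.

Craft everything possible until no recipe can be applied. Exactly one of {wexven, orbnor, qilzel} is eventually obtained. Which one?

Using R3, renarc and bryrax make wyndor.
Using R5, bryzel and wyndor make elmmir.
elmmir → wexven (R2).
No rule produces qilzel, and it is not given. orbnor would need qilzel (R1), but qilzel is never obtained.

wexven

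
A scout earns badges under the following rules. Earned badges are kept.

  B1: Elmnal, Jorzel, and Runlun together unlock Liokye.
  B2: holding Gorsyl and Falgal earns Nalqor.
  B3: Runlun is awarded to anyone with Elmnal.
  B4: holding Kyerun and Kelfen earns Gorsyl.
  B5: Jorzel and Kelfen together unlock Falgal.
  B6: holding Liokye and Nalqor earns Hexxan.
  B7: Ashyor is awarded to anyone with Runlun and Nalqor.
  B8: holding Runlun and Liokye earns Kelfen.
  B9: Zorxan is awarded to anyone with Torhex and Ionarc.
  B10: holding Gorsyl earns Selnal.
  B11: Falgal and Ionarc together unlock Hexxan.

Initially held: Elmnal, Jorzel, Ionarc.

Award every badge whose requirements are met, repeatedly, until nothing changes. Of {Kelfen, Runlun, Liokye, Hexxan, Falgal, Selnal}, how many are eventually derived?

With Elmnal, Runlun is earned (B3).
With Elmnal, Jorzel, and Runlun, Liokye is earned (B1).
With Runlun and Liokye, Kelfen is earned (B8).
With Jorzel and Kelfen, Falgal is earned (B5).
With Falgal and Ionarc, Hexxan is earned (B11).
Kelfen: reached.
Runlun: reached.
Liokye: reached.
Hexxan: reached.
Falgal: reached.
Selnal would need Gorsyl (B10), but Gorsyl is never earned.
Reached: Kelfen, Runlun, Liokye, Hexxan, and Falgal — 5 of the 6.

5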